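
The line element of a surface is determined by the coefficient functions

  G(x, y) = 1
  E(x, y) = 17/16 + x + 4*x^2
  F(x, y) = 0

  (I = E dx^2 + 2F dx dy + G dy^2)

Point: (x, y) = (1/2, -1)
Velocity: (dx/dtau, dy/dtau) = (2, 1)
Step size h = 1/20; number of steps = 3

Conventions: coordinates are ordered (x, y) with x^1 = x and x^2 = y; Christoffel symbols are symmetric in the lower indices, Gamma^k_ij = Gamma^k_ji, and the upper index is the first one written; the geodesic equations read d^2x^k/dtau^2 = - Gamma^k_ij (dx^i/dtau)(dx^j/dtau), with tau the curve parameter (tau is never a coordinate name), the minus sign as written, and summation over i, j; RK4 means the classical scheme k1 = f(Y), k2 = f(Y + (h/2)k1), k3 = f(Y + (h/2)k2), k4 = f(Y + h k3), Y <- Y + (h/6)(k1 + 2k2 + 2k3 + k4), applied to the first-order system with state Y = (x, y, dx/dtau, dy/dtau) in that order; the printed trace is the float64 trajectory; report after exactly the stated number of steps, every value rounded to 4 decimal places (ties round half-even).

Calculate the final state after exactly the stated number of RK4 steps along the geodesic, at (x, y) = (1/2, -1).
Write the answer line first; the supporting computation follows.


Answer: x = 0.7643, y = -0.8500, dx/dtau = 1.5690, dy/dtau = 1.0000

f(Y) = (dx/dtau, dy/dtau, -Gamma^x_ij Y'^i Y'^j, -Gamma^y_ij Y'^i Y'^j) with the Gammas evaluated at the stage position; h = 0.050000; intermediate values shown to 6 dp
step 0: x = 0.5000, y = -1.0000, dx/dtau = 2.0000, dy/dtau = 1.0000
step 1:
  k1: at (x, y) = (0.500000, -1.000000), (dx/dtau, dy/dtau) = (2.000000, 1.000000); Gamma_xxx = 0.975610, Gamma_xxy = 0.000000, Gamma_xyy = 0.000000, Gamma_yxx = 0.000000, Gamma_yxy = 0.000000, Gamma_yyy = 0.000000; k1 = (2.000000, 1.000000, -3.902439, 0.000000)
  k2: at (x, y) = (0.550000, -0.975000), (dx/dtau, dy/dtau) = (1.902439, 1.000000); Gamma_xxx = 0.956599, Gamma_xxy = 0.000000, Gamma_xyy = 0.000000, Gamma_yxx = 0.000000, Gamma_yxy = 0.000000, Gamma_yyy = 0.000000; k2 = (1.902439, 1.000000, -3.462193, 0.000000)
  k3: at (x, y) = (0.547561, -0.975000), (dx/dtau, dy/dtau) = (1.913445, 1.000000); Gamma_xxx = 0.957603, Gamma_xxy = 0.000000, Gamma_xyy = 0.000000, Gamma_yxx = 0.000000, Gamma_yxy = 0.000000, Gamma_yyy = 0.000000; k3 = (1.913445, 1.000000, -3.506044, 0.000000)
  k4: at (x, y) = (0.595672, -0.950000), (dx/dtau, dy/dtau) = (1.824698, 1.000000); Gamma_xxx = 0.936706, Gamma_xxy = 0.000000, Gamma_xyy = 0.000000, Gamma_yxx = 0.000000, Gamma_yxy = 0.000000, Gamma_yyy = 0.000000; k4 = (1.824698, 1.000000, -3.118784, 0.000000)
  Y <- Y + (h/6)(k1 + 2k2 + 2k3 + k4): x = 0.5955, y = -0.9500, dx/dtau = 1.8254, dy/dtau = 1.0000
step 2:
  k1: at (x, y) = (0.595471, -0.950000), (dx/dtau, dy/dtau) = (1.825353, 1.000000); Gamma_xxx = 0.936798, Gamma_xxy = 0.000000, Gamma_xyy = 0.000000, Gamma_yxx = 0.000000, Gamma_yxy = 0.000000, Gamma_yyy = 0.000000; k1 = (1.825353, 1.000000, -3.121328, 0.000000)
  k2: at (x, y) = (0.641104, -0.925000), (dx/dtau, dy/dtau) = (1.747319, 1.000000); Gamma_xxx = 0.915390, Gamma_xxy = 0.000000, Gamma_xyy = 0.000000, Gamma_yxx = 0.000000, Gamma_yxy = 0.000000, Gamma_yyy = 0.000000; k2 = (1.747319, 1.000000, -2.794800, 0.000000)
  k3: at (x, y) = (0.639154, -0.925000), (dx/dtau, dy/dtau) = (1.755483, 1.000000); Gamma_xxx = 0.916327, Gamma_xxy = 0.000000, Gamma_xyy = 0.000000, Gamma_yxx = 0.000000, Gamma_yxy = 0.000000, Gamma_yyy = 0.000000; k3 = (1.755483, 1.000000, -2.823864, 0.000000)
  k4: at (x, y) = (0.683245, -0.900000), (dx/dtau, dy/dtau) = (1.684159, 1.000000); Gamma_xxx = 0.894809, Gamma_xxy = 0.000000, Gamma_xyy = 0.000000, Gamma_yxx = 0.000000, Gamma_yxy = 0.000000, Gamma_yyy = 0.000000; k4 = (1.684159, 1.000000, -2.538030, 0.000000)
  Y <- Y + (h/6)(k1 + 2k2 + 2k3 + k4): x = 0.6831, y = -0.9000, dx/dtau = 1.6845, dy/dtau = 1.0000
step 3:
  k1: at (x, y) = (0.683097, -0.900000), (dx/dtau, dy/dtau) = (1.684547, 1.000000); Gamma_xxx = 0.894882, Gamma_xxy = 0.000000, Gamma_xyy = 0.000000, Gamma_yxx = 0.000000, Gamma_yxy = 0.000000, Gamma_yyy = 0.000000; k1 = (1.684547, 1.000000, -2.539405, 0.000000)
  k2: at (x, y) = (0.725210, -0.875000), (dx/dtau, dy/dtau) = (1.621062, 1.000000); Gamma_xxx = 0.873931, Gamma_xxy = 0.000000, Gamma_xyy = 0.000000, Gamma_yxx = 0.000000, Gamma_yxy = 0.000000, Gamma_yyy = 0.000000; k2 = (1.621062, 1.000000, -2.296552, 0.000000)
  k3: at (x, y) = (0.723623, -0.875000), (dx/dtau, dy/dtau) = (1.627133, 1.000000); Gamma_xxx = 0.874724, Gamma_xxy = 0.000000, Gamma_xyy = 0.000000, Gamma_yxx = 0.000000, Gamma_yxy = 0.000000, Gamma_yyy = 0.000000; k3 = (1.627133, 1.000000, -2.315886, 0.000000)
  k4: at (x, y) = (0.764453, -0.850000), (dx/dtau, dy/dtau) = (1.568753, 1.000000); Gamma_xxx = 0.854318, Gamma_xxy = 0.000000, Gamma_xyy = 0.000000, Gamma_yxx = 0.000000, Gamma_yxy = 0.000000, Gamma_yyy = 0.000000; k4 = (1.568753, 1.000000, -2.102463, 0.000000)
  Y <- Y + (h/6)(k1 + 2k2 + 2k3 + k4): x = 0.7643, y = -0.8500, dx/dtau = 1.5690, dy/dtau = 1.0000


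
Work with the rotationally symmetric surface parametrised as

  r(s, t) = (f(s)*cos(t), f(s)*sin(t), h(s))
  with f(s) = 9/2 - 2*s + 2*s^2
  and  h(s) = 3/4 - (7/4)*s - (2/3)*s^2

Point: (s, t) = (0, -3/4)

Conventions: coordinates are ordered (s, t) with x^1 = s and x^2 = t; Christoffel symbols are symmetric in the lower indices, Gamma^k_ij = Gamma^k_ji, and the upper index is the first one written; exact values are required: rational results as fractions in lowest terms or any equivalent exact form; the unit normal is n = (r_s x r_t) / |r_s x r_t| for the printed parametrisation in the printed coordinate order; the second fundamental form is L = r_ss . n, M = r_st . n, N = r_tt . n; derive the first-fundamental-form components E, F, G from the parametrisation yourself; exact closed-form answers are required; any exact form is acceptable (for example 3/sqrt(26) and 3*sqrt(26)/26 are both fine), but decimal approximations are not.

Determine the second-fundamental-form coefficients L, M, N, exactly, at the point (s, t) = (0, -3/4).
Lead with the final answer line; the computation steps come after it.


Answer: L = 116*sqrt(113)/339, M = 0, N = -63*sqrt(113)/226

f = 9/2, f' = -2, f'' = 4, h' = -7/4, h'' = -4/3
E = 113/16, F = 0, G = 81/4; answer radicand W^2 = 113/16
unnormalised second-form numerators: l = 29/3, m = 0, n = -63/8; L = l/sqrt(113/16), and similarly M = m/sqrt(W^2), N = n/sqrt(W^2)


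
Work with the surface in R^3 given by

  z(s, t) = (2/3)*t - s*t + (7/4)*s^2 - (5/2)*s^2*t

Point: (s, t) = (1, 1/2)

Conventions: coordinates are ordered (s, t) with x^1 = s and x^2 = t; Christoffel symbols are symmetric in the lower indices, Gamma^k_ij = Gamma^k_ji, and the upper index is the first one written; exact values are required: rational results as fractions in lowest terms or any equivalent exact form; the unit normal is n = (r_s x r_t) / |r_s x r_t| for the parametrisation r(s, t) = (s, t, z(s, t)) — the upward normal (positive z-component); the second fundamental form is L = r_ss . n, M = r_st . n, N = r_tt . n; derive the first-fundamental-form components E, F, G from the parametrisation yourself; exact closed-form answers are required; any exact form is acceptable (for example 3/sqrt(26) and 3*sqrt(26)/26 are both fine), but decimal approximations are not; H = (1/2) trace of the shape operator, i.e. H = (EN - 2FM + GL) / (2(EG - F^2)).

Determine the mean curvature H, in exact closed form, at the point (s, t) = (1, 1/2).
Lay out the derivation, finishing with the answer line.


z_s = 1/2, z_t = -17/6, z_ss = 1, z_st = -6, z_tt = 0
E = 5/4, F = -17/12, G = 325/36; answer radicand W^2 = 167/18
unnormalised second-form numerators: l = 1, m = -6, n = 0; L = l/sqrt(167/18), and similarly M = m/sqrt(W^2), N = n/sqrt(W^2)
H = (E*n - 2*F*m + G*l) / (2*(EG - F^2)*sqrt(W^2)); E*n - 2*F*m + G*l = -287/36, EG - F^2 = 167/18, so H = (-287/668)/sqrt(167/18)

Answer: H = -861*sqrt(334)/111556


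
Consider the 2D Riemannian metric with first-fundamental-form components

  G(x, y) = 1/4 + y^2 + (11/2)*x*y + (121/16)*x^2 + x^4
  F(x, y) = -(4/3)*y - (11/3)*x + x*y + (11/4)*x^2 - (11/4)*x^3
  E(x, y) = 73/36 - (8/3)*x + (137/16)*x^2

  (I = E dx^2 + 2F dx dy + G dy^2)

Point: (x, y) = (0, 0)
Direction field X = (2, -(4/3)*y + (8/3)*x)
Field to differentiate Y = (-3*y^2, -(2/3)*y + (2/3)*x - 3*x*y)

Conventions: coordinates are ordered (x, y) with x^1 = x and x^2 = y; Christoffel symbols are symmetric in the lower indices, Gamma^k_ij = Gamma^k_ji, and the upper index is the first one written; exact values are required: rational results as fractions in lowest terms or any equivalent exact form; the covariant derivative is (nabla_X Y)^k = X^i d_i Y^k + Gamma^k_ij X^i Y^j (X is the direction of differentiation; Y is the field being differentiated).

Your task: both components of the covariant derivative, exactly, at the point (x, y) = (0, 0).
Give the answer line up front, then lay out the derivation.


Answer: (nabla_X Y)^x = 0, (nabla_X Y)^y = 4/3

E = 73/36, F = 0, G = 1/4 at the point
E_x = -8/3, E_y = 0, F_x = -11/3, F_y = -4/3, G_x = 0, G_y = 0
EG - F^2 = 73/144;  g^inv = (144/73) * [[1/4, 0], [0, 73/36]]
first-kind symbols [ij,l] = (1/2)(d_i g_jl + d_j g_il - d_l g_ij): [xx,x] = E_x/2 = -4/3, [xx,y] = F_x - E_y/2 = -11/3, [xy,x] = E_y/2 = 0, [xy,y] = G_x/2 = 0, [yy,x] = F_y - G_x/2 = -4/3, [yy,y] = G_y/2 = 0
Gamma^x_ij = (G*[ij,x] - F*[ij,y])/(EG - F^2), Gamma^y_ij = (E*[ij,y] - F*[ij,x])/(EG - F^2)
Gamma_xxx = -48/73, Gamma_xxy = 0, Gamma_xyy = -48/73, Gamma_yxx = -44/3, Gamma_yxy = 0, Gamma_yyy = 0
X = (2, 0), Y = (0, 0) at the point


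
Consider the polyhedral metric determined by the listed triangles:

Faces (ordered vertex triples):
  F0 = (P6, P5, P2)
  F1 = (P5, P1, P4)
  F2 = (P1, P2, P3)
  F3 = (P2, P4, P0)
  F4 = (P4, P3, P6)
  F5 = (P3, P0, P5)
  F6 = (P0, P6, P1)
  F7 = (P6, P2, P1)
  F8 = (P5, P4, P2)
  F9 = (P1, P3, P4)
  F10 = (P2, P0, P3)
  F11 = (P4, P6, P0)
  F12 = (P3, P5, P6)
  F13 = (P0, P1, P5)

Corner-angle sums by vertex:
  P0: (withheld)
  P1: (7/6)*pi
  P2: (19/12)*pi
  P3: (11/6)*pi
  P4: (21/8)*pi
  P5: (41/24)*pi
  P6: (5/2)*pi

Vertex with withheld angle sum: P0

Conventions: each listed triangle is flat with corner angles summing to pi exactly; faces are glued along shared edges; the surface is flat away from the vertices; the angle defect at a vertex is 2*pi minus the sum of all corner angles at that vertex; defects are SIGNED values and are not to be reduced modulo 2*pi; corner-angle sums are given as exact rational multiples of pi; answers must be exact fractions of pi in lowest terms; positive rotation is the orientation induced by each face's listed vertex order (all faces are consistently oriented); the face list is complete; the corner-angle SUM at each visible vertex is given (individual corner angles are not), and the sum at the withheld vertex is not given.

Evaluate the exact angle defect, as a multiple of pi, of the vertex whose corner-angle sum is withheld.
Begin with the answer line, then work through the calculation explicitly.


Answer: defect(P0) = (-7/12)*pi

V = 7, E = 21, F = 14; chi = V - E + F = 0
Gauss-Bonnet: total defect = 2*pi*chi = 0; visible defects sum to (7/12)*pi


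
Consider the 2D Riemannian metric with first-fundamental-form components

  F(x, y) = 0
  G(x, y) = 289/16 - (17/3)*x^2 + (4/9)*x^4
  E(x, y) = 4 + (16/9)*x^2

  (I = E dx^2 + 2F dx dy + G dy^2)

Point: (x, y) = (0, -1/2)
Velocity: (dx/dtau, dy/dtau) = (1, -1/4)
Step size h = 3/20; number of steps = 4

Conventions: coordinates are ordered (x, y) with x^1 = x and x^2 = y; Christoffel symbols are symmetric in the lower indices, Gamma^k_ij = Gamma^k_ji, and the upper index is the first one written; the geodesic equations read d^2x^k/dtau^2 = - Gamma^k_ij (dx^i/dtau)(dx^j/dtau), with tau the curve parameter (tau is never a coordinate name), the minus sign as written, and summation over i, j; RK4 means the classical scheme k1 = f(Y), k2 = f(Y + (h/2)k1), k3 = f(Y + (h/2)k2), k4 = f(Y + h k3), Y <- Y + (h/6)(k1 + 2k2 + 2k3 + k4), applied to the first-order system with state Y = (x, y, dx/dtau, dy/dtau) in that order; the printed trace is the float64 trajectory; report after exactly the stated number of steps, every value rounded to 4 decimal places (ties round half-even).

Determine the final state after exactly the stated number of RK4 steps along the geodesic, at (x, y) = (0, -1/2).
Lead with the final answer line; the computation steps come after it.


Answer: x = 0.5824, y = -0.6557, dx/dtau = 0.9169, dy/dtau = -0.2789

f(Y) = (dx/dtau, dy/dtau, -Gamma^x_ij Y'^i Y'^j, -Gamma^y_ij Y'^i Y'^j) with the Gammas evaluated at the stage position; h = 0.150000; intermediate values shown to 6 dp
step 0: x = 0.0000, y = -0.5000, dx/dtau = 1.0000, dy/dtau = -0.2500
step 1:
  k1: at (x, y) = (0.000000, -0.500000), (dx/dtau, dy/dtau) = (1.000000, -0.250000); Gamma_xxx = 0.000000, Gamma_xxy = 0.000000, Gamma_xyy = 0.000000, Gamma_yxx = 0.000000, Gamma_yxy = 0.000000, Gamma_yyy = 0.000000; k1 = (1.000000, -0.250000, 0.000000, 0.000000)
  k2: at (x, y) = (0.075000, -0.518750), (dx/dtau, dy/dtau) = (1.000000, -0.250000); Gamma_xxx = 0.033250, Gamma_xxy = 0.000000, Gamma_xyy = 0.105892, Gamma_yxx = 0.000000, Gamma_yxy = -0.023550, Gamma_yyy = 0.000000; k2 = (1.000000, -0.250000, -0.039868, -0.011775)
  k3: at (x, y) = (0.075000, -0.518750), (dx/dtau, dy/dtau) = (0.997010, -0.250883); Gamma_xxx = 0.033250, Gamma_xxy = 0.000000, Gamma_xyy = 0.105892, Gamma_yxx = 0.000000, Gamma_yxy = -0.023550, Gamma_yyy = 0.000000; k3 = (0.997010, -0.250883, -0.039717, -0.011781)
  k4: at (x, y) = (0.149551, -0.537632), (dx/dtau, dy/dtau) = (0.994042, -0.251767); Gamma_xxx = 0.065813, Gamma_xxy = 0.000000, Gamma_xyy = 0.209043, Gamma_yxx = 0.000000, Gamma_yxy = -0.047083, Gamma_yyy = 0.000000; k4 = (0.994042, -0.251767, -0.078282, -0.023567)
  Y <- Y + (h/6)(k1 + 2k2 + 2k3 + k4): x = 0.1497, y = -0.5376, dx/dtau = 0.9941, dy/dtau = -0.2518
step 2:
  k1: at (x, y) = (0.149702, -0.537588), (dx/dtau, dy/dtau) = (0.994064, -0.251767); Gamma_xxx = 0.065878, Gamma_xxy = 0.000000, Gamma_xyy = 0.209248, Gamma_yxx = 0.000000, Gamma_yxy = -0.047131, Gamma_yyy = 0.000000; k1 = (0.994064, -0.251767, -0.078362, -0.023591)
  k2: at (x, y) = (0.224256, -0.556471), (dx/dtau, dy/dtau) = (0.988187, -0.253536); Gamma_xxx = 0.097490, Gamma_xxy = 0.000000, Gamma_xyy = 0.308299, Gamma_yxx = 0.000000, Gamma_yxy = -0.070914, Gamma_yyy = 0.000000; k2 = (0.988187, -0.253536, -0.115018, -0.035534)
  k3: at (x, y) = (0.223816, -0.556604), (dx/dtau, dy/dtau) = (0.985437, -0.254432); Gamma_xxx = 0.097307, Gamma_xxy = 0.000000, Gamma_xyy = 0.307729, Gamma_yxx = 0.000000, Gamma_yxy = -0.070773, Gamma_yyy = 0.000000; k3 = (0.985437, -0.254432, -0.114415, -0.035489)
  k4: at (x, y) = (0.297517, -0.575753), (dx/dtau, dy/dtau) = (0.976901, -0.257090); Gamma_xxx = 0.127225, Gamma_xxy = 0.000000, Gamma_xyy = 0.399898, Gamma_yxx = 0.000000, Gamma_yxy = -0.094653, Gamma_yyy = 0.000000; k4 = (0.976901, -0.257090, -0.147847, -0.047545)
  Y <- Y + (h/6)(k1 + 2k2 + 2k3 + k4): x = 0.2977, y = -0.5757, dx/dtau = 0.9769, dy/dtau = -0.2571
step 3:
  k1: at (x, y) = (0.297657, -0.575708), (dx/dtau, dy/dtau) = (0.976937, -0.257097); Gamma_xxx = 0.127280, Gamma_xxy = 0.000000, Gamma_xyy = 0.400066, Gamma_yxx = 0.000000, Gamma_yxy = -0.094699, Gamma_yyy = 0.000000; k1 = (0.976937, -0.257097, -0.147921, -0.047570)
  k2: at (x, y) = (0.370927, -0.594990), (dx/dtau, dy/dtau) = (0.965843, -0.260664); Gamma_xxx = 0.155356, Gamma_xxy = 0.000000, Gamma_xyy = 0.484511, Gamma_yxx = 0.000000, Gamma_yxy = -0.118936, Gamma_yyy = 0.000000; k2 = (0.965843, -0.260664, -0.177845, -0.059887)
  k3: at (x, y) = (0.370095, -0.595258), (dx/dtau, dy/dtau) = (0.963598, -0.261588); Gamma_xxx = 0.155048, Gamma_xxy = 0.000000, Gamma_xyy = 0.483597, Gamma_yxx = 0.000000, Gamma_yxy = -0.118658, Gamma_yyy = 0.000000; k3 = (0.963598, -0.261588, -0.177057, -0.059819)
  k4: at (x, y) = (0.442197, -0.614946), (dx/dtau, dy/dtau) = (0.950378, -0.266069); Gamma_xxx = 0.180818, Gamma_xxy = 0.000000, Gamma_xyy = 0.558678, Gamma_yxx = 0.000000, Gamma_yxy = -0.143118, Gamma_yyy = 0.000000; k4 = (0.950378, -0.266069, -0.202868, -0.072380)
  Y <- Y + (h/6)(k1 + 2k2 + 2k3 + k4): x = 0.4423, y = -0.6149, dx/dtau = 0.9504, dy/dtau = -0.2661
step 4:
  k1: at (x, y) = (0.442312, -0.614900), (dx/dtau, dy/dtau) = (0.950422, -0.266081); Gamma_xxx = 0.180857, Gamma_xxy = 0.000000, Gamma_xyy = 0.558791, Gamma_yxx = 0.000000, Gamma_yxy = -0.143158, Gamma_yyy = 0.000000; k1 = (0.950422, -0.266081, -0.202931, -0.072406)
  k2: at (x, y) = (0.513593, -0.634856), (dx/dtau, dy/dtau) = (0.935202, -0.271511); Gamma_xxx = 0.204311, Gamma_xxy = 0.000000, Gamma_xyy = 0.624296, Gamma_yxx = 0.000000, Gamma_yxy = -0.168082, Gamma_yyy = 0.000000; k2 = (0.935202, -0.271511, -0.224713, -0.085358)
  k3: at (x, y) = (0.512452, -0.635263), (dx/dtau, dy/dtau) = (0.933568, -0.272482); Gamma_xxx = 0.203952, Gamma_xxy = 0.000000, Gamma_xyy = 0.623318, Gamma_yxx = 0.000000, Gamma_yxy = -0.167676, Gamma_yyy = 0.000000; k3 = (0.933568, -0.272482, -0.224034, -0.085307)
  k4: at (x, y) = (0.582347, -0.655772), (dx/dtau, dy/dtau) = (0.916817, -0.278877); Gamma_xxx = 0.224920, Gamma_xxy = 0.000000, Gamma_xyy = 0.678795, Gamma_yxx = 0.000000, Gamma_yxy = -0.192962, Gamma_yyy = 0.000000; k4 = (0.916817, -0.278877, -0.241849, -0.098673)
  Y <- Y + (h/6)(k1 + 2k2 + 2k3 + k4): x = 0.5824, y = -0.6557, dx/dtau = 0.9169, dy/dtau = -0.2789


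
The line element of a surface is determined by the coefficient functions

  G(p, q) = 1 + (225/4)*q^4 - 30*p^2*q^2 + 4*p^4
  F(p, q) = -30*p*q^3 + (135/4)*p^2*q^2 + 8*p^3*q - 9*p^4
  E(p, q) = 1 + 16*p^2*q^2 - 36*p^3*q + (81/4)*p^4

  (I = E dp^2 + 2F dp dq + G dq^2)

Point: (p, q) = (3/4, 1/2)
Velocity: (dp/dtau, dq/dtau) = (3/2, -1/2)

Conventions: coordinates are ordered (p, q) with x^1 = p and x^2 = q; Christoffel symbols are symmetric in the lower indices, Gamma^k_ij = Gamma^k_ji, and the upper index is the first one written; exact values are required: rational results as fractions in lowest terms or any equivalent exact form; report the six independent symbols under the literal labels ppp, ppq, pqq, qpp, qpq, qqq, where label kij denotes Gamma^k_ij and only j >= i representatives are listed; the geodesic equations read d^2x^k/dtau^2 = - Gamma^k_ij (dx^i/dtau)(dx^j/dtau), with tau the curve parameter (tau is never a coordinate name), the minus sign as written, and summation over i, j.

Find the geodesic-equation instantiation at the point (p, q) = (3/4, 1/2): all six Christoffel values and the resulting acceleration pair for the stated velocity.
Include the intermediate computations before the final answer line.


E = 2113/1024, F = 99/128, G = 25/16 at the point
E_p = 627/64, E_q = -99/16, F_p = 15/32, F_q = 351/64, G_p = -9/2, G_q = 45/4
EG - F^2 = 2689/1024;  g^inv = (1024/2689) * [[25/16, -99/128], [-99/128, 2113/1024]]
first-kind symbols [ij,l] = (1/2)(d_i g_jl + d_j g_il - d_l g_ij): [pp,p] = E_p/2 = 627/128, [pp,q] = F_p - E_q/2 = 57/16, [pq,p] = E_q/2 = -99/32, [pq,q] = G_p/2 = -9/4, [qq,p] = F_q - G_p/2 = 495/64, [qq,q] = G_q/2 = 45/8
Gamma^p_ij = (G*[ij,p] - F*[ij,q])/(EG - F^2), Gamma^q_ij = (E*[ij,q] - F*[ij,p])/(EG - F^2)
Gamma_ppp = 5016/2689, Gamma_ppq = -3168/2689, Gamma_pqq = 7920/2689, Gamma_qpp = 3648/2689, Gamma_qpq = -2304/2689, Gamma_qqq = 5760/2689
d^2p/dtau^2 = -(Gamma_ppp*(3/2)^2 + 2*Gamma_ppq*(3/2)*(-1/2) + Gamma_pqq*(-1/2)^2) = -18018/2689
d^2q/dtau^2 = -(Gamma_qpp*(3/2)^2 + 2*Gamma_qpq*(3/2)*(-1/2) + Gamma_qqq*(-1/2)^2) = -13104/2689

Answer: Gamma_ppp = 5016/2689, Gamma_ppq = -3168/2689, Gamma_pqq = 7920/2689, Gamma_qpp = 3648/2689, Gamma_qpq = -2304/2689, Gamma_qqq = 5760/2689; accelerations (d^2p/dtau^2, d^2q/dtau^2) = (-18018/2689, -13104/2689)


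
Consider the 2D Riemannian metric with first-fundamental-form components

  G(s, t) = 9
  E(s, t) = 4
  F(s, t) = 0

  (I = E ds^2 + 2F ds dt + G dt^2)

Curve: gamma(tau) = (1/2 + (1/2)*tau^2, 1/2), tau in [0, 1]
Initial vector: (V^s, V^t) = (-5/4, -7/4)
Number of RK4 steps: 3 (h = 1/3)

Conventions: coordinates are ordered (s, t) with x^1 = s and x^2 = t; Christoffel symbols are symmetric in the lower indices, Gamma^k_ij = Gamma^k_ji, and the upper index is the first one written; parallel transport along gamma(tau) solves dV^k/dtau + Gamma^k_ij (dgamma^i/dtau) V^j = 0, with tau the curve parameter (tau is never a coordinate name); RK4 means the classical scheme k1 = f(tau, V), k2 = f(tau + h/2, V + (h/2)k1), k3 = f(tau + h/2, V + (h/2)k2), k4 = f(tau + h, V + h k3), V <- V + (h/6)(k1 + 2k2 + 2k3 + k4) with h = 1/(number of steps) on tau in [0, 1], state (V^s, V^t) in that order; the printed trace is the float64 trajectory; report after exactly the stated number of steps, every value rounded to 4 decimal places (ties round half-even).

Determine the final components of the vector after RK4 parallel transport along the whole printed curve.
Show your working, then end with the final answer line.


gamma'(tau) = (tau, 0); f(tau, V)^k = -Gamma^k_ij(gamma(tau)) gamma'^i(tau) V^j; h = 1/3; intermediate values shown to 6 dp
curve data and Christoffel symbols at the stage parameters:
  tau = 0.000000: gamma = (0.500000, 0.500000), gamma' = (0.000000, 0.000000); Gamma_sss = 0.000000, Gamma_sst = 0.000000, Gamma_stt = 0.000000, Gamma_tss = 0.000000, Gamma_tst = 0.000000, Gamma_ttt = 0.000000
  tau = 0.166667: gamma = (0.513889, 0.500000), gamma' = (0.166667, 0.000000); Gamma_sss = 0.000000, Gamma_sst = 0.000000, Gamma_stt = 0.000000, Gamma_tss = 0.000000, Gamma_tst = 0.000000, Gamma_ttt = 0.000000
  tau = 0.333333: gamma = (0.555556, 0.500000), gamma' = (0.333333, 0.000000); Gamma_sss = 0.000000, Gamma_sst = 0.000000, Gamma_stt = 0.000000, Gamma_tss = 0.000000, Gamma_tst = 0.000000, Gamma_ttt = 0.000000
  tau = 0.500000: gamma = (0.625000, 0.500000), gamma' = (0.500000, 0.000000); Gamma_sss = 0.000000, Gamma_sst = 0.000000, Gamma_stt = 0.000000, Gamma_tss = 0.000000, Gamma_tst = 0.000000, Gamma_ttt = 0.000000
  tau = 0.666667: gamma = (0.722222, 0.500000), gamma' = (0.666667, 0.000000); Gamma_sss = 0.000000, Gamma_sst = 0.000000, Gamma_stt = 0.000000, Gamma_tss = 0.000000, Gamma_tst = 0.000000, Gamma_ttt = 0.000000
  tau = 0.833333: gamma = (0.847222, 0.500000), gamma' = (0.833333, 0.000000); Gamma_sss = 0.000000, Gamma_sst = 0.000000, Gamma_stt = 0.000000, Gamma_tss = 0.000000, Gamma_tst = 0.000000, Gamma_ttt = 0.000000
  tau = 1.000000: gamma = (1.000000, 0.500000), gamma' = (1.000000, 0.000000); Gamma_sss = 0.000000, Gamma_sst = 0.000000, Gamma_stt = 0.000000, Gamma_tss = 0.000000, Gamma_tst = 0.000000, Gamma_ttt = 0.000000
step 0: V^s = -1.2500, V^t = -1.7500
step 1: k1 = (0.000000, 0.000000), k2 = (0.000000, 0.000000), k3 = (0.000000, 0.000000), k4 = (0.000000, 0.000000); V <- V + (h/6)(k1 + 2k2 + 2k3 + k4): V^s = -1.2500, V^t = -1.7500
step 2: k1 = (0.000000, 0.000000), k2 = (0.000000, 0.000000), k3 = (0.000000, 0.000000), k4 = (0.000000, 0.000000); V <- V + (h/6)(k1 + 2k2 + 2k3 + k4): V^s = -1.2500, V^t = -1.7500
step 3: k1 = (0.000000, 0.000000), k2 = (0.000000, 0.000000), k3 = (0.000000, 0.000000), k4 = (0.000000, 0.000000); V <- V + (h/6)(k1 + 2k2 + 2k3 + k4): V^s = -1.2500, V^t = -1.7500

Answer: V^s = -1.2500, V^t = -1.7500


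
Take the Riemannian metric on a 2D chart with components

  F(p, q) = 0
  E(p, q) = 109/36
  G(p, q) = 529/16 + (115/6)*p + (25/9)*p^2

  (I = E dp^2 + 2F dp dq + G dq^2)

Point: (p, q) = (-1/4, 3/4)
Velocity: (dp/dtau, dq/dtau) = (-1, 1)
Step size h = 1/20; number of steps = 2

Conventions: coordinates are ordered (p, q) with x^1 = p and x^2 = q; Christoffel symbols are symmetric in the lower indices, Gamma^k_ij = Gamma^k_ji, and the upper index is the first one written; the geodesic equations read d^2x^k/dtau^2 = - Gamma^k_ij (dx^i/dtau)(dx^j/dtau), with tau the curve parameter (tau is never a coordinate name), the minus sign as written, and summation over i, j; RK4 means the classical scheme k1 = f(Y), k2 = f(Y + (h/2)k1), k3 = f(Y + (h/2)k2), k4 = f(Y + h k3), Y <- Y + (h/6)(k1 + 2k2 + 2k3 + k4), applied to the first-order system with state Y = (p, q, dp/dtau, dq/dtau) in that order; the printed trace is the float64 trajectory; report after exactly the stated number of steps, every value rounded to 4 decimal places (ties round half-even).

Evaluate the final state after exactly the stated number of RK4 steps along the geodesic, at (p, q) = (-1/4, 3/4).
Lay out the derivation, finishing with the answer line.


f(Y) = (dp/dtau, dq/dtau, -Gamma^p_ij Y'^i Y'^j, -Gamma^q_ij Y'^i Y'^j) with the Gammas evaluated at the stage position; h = 0.050000; intermediate values shown to 6 dp
step 0: p = -0.2500, q = 0.7500, dp/dtau = -1.0000, dq/dtau = 1.0000
step 1:
  k1: at (p, q) = (-0.250000, 0.750000), (dp/dtau, dq/dtau) = (-1.000000, 1.000000); Gamma_ppp = 0.000000, Gamma_ppq = 0.000000, Gamma_pqq = -2.935780, Gamma_qpp = 0.000000, Gamma_qpq = 0.312500, Gamma_qqq = 0.000000; k1 = (-1.000000, 1.000000, 2.935780, 0.625000)
  k2: at (p, q) = (-0.275000, 0.775000), (dp/dtau, dq/dtau) = (-0.926606, 1.015625); Gamma_ppp = 0.000000, Gamma_ppq = 0.000000, Gamma_pqq = -2.912844, Gamma_qpp = 0.000000, Gamma_qpq = 0.314961, Gamma_qqq = 0.000000; k2 = (-0.926606, 1.015625, 3.004582, 0.592809)
  k3: at (p, q) = (-0.273165, 0.775391), (dp/dtau, dq/dtau) = (-0.924885, 1.014820); Gamma_ppp = 0.000000, Gamma_ppq = 0.000000, Gamma_pqq = -2.914527, Gamma_qpp = 0.000000, Gamma_qpq = 0.314779, Gamma_qqq = 0.000000; k3 = (-0.924885, 1.014820, 3.001555, 0.590898)
  k4: at (p, q) = (-0.296244, 0.800741), (dp/dtau, dq/dtau) = (-0.849922, 1.029545); Gamma_ppp = 0.000000, Gamma_ppq = 0.000000, Gamma_pqq = -2.893354, Gamma_qpp = 0.000000, Gamma_qpq = 0.317082, Gamma_qqq = 0.000000; k4 = (-0.849922, 1.029545, 3.066847, 0.554915)
  Y <- Y + (h/6)(k1 + 2k2 + 2k3 + k4): p = -0.2963, q = 0.8008, dp/dtau = -0.8499, dq/dtau = 1.0296
step 2:
  k1: at (p, q) = (-0.296274, 0.800754), (dp/dtau, dq/dtau) = (-0.849876, 1.029561); Gamma_ppp = 0.000000, Gamma_ppq = 0.000000, Gamma_pqq = -2.893326, Gamma_qpp = 0.000000, Gamma_qpq = 0.317085, Gamma_qqq = 0.000000; k1 = (-0.849876, 1.029561, 3.066914, 0.554899)
  k2: at (p, q) = (-0.317521, 0.826493), (dp/dtau, dq/dtau) = (-0.773203, 1.043434); Gamma_ppp = 0.000000, Gamma_ppq = 0.000000, Gamma_pqq = -2.873834, Gamma_qpp = 0.000000, Gamma_qpq = 0.319236, Gamma_qqq = 0.000000; k2 = (-0.773203, 1.043434, 3.128897, 0.515110)
  k3: at (p, q) = (-0.315604, 0.826839), (dp/dtau, dq/dtau) = (-0.771653, 1.042439); Gamma_ppp = 0.000000, Gamma_ppq = 0.000000, Gamma_pqq = -2.875592, Gamma_qpp = 0.000000, Gamma_qpq = 0.319041, Gamma_qqq = 0.000000; k3 = (-0.771653, 1.042439, 3.124845, 0.513274)
  k4: at (p, q) = (-0.334857, 0.852876), (dp/dtau, dq/dtau) = (-0.693634, 1.055225); Gamma_ppp = 0.000000, Gamma_ppq = 0.000000, Gamma_pqq = -2.857929, Gamma_qpp = 0.000000, Gamma_qpq = 0.321013, Gamma_qqq = 0.000000; k4 = (-0.693634, 1.055225, 3.182302, 0.469923)
  Y <- Y + (h/6)(k1 + 2k2 + 2k3 + k4): p = -0.3349, q = 0.8529, dp/dtau = -0.6936, dq/dtau = 1.0552

Answer: p = -0.3349, q = 0.8529, dp/dtau = -0.6936, dq/dtau = 1.0552


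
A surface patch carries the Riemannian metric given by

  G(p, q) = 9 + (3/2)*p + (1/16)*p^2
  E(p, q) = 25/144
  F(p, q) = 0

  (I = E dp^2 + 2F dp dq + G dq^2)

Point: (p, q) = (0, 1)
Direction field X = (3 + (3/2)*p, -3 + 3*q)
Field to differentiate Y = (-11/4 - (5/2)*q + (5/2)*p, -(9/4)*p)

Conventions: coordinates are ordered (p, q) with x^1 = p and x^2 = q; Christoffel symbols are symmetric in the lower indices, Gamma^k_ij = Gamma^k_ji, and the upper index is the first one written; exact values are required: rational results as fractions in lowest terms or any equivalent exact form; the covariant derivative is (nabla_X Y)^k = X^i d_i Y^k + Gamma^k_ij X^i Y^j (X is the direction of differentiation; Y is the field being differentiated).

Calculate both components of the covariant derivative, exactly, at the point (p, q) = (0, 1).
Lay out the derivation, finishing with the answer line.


E = 25/144, F = 0, G = 9 at the point
E_p = 0, E_q = 0, F_p = 0, F_q = 0, G_p = 3/2, G_q = 0
EG - F^2 = 25/16;  g^inv = (16/25) * [[9, 0], [0, 25/144]]
first-kind symbols [ij,l] = (1/2)(d_i g_jl + d_j g_il - d_l g_ij): [pp,p] = E_p/2 = 0, [pp,q] = F_p - E_q/2 = 0, [pq,p] = E_q/2 = 0, [pq,q] = G_p/2 = 3/4, [qq,p] = F_q - G_p/2 = -3/4, [qq,q] = G_q/2 = 0
Gamma^p_ij = (G*[ij,p] - F*[ij,q])/(EG - F^2), Gamma^q_ij = (E*[ij,q] - F*[ij,p])/(EG - F^2)
Gamma_ppp = 0, Gamma_ppq = 0, Gamma_pqq = -108/25, Gamma_qpp = 0, Gamma_qpq = 1/12, Gamma_qqq = 0
X = (3, 0), Y = (-21/4, 0) at the point

Answer: (nabla_X Y)^p = 15/2, (nabla_X Y)^q = -27/4


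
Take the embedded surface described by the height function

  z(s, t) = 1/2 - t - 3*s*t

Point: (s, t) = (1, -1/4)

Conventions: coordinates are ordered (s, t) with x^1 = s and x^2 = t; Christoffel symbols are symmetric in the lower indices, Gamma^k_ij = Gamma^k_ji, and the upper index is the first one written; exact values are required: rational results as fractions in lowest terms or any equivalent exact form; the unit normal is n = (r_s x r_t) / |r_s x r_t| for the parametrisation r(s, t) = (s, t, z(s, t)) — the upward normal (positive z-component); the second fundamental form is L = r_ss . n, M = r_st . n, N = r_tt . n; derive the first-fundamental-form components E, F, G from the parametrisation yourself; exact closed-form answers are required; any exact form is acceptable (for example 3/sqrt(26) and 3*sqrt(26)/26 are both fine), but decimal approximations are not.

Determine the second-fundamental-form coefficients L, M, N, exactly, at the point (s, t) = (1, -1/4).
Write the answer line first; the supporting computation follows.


Answer: L = 0, M = -12*sqrt(281)/281, N = 0

z_s = 3/4, z_t = -4, z_ss = 0, z_st = -3, z_tt = 0
E = 25/16, F = -3, G = 17; answer radicand W^2 = 281/16
unnormalised second-form numerators: l = 0, m = -3, n = 0; L = l/sqrt(281/16), and similarly M = m/sqrt(W^2), N = n/sqrt(W^2)


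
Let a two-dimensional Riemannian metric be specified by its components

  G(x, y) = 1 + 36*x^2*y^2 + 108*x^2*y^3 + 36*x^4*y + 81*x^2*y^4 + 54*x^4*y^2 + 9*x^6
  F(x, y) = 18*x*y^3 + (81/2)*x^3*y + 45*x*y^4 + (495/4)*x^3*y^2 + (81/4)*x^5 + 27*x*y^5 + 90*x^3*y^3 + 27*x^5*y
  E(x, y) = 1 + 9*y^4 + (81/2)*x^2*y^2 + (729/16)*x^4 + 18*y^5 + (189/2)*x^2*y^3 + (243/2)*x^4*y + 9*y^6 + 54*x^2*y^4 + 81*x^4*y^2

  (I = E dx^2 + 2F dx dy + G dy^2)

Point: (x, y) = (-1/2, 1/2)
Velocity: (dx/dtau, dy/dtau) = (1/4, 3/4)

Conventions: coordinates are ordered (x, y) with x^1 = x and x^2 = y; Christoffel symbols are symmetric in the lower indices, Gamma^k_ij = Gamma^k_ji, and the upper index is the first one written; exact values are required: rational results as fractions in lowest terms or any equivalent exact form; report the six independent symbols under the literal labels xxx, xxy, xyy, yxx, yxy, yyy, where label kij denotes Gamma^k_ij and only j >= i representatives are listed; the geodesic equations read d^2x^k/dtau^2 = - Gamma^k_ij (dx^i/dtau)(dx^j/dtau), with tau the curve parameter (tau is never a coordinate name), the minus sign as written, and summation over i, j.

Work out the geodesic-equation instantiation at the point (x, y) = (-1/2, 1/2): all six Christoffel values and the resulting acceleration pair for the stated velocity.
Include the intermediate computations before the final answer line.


E = 4225/256, F = -189/16, G = 10 at the point
E_x = -2835/32, E_y = 945/16, F_x = 2025/32, F_y = -1665/32, G_x = -45, G_y = 45
EG - F^2 = 6529/256;  g^inv = (256/6529) * [[10, 189/16], [189/16, 4225/256]]
first-kind symbols [ij,l] = (1/2)(d_i g_jl + d_j g_il - d_l g_ij): [xx,x] = E_x/2 = -2835/64, [xx,y] = F_x - E_y/2 = 135/4, [xy,x] = E_y/2 = 945/32, [xy,y] = G_x/2 = -45/2, [yy,x] = F_y - G_x/2 = -945/32, [yy,y] = G_y/2 = 45/2
Gamma^x_ij = (G*[ij,x] - F*[ij,y])/(EG - F^2), Gamma^y_ij = (E*[ij,y] - F*[ij,x])/(EG - F^2)
Gamma_xxx = -11340/6529, Gamma_xxy = 7560/6529, Gamma_xyy = -7560/6529, Gamma_yxx = 8640/6529, Gamma_yxy = -5760/6529, Gamma_yyy = 5760/6529
d^2x/dtau^2 = -(Gamma_xxx*(1/4)^2 + 2*Gamma_xxy*(1/4)*(3/4) + Gamma_xyy*(3/4)^2) = 8505/26116
d^2y/dtau^2 = -(Gamma_yxx*(1/4)^2 + 2*Gamma_yxy*(1/4)*(3/4) + Gamma_yyy*(3/4)^2) = -1620/6529

Answer: Gamma_xxx = -11340/6529, Gamma_xxy = 7560/6529, Gamma_xyy = -7560/6529, Gamma_yxx = 8640/6529, Gamma_yxy = -5760/6529, Gamma_yyy = 5760/6529; accelerations (d^2x/dtau^2, d^2y/dtau^2) = (8505/26116, -1620/6529)


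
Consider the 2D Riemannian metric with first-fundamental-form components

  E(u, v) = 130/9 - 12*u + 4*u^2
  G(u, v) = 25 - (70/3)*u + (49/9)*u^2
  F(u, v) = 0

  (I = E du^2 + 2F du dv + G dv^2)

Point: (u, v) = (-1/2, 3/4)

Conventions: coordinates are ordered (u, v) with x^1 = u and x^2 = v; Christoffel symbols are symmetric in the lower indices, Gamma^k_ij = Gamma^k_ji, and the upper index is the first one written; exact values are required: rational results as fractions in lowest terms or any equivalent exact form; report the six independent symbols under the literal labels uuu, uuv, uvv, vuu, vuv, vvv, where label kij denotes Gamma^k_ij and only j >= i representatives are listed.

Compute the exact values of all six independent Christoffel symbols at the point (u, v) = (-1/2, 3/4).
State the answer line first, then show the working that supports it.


Answer: Gamma_uuu = -72/193, Gamma_uuv = 0, Gamma_uvv = 259/386, Gamma_vuu = 0, Gamma_vuv = -14/37, Gamma_vvv = 0

E = 193/9, F = 0, G = 1369/36 at the point
E_u = -16, E_v = 0, F_u = 0, F_v = 0, G_u = -259/9, G_v = 0
EG - F^2 = 264217/324;  g^inv = (324/264217) * [[1369/36, 0], [0, 193/9]]
first-kind symbols [ij,l] = (1/2)(d_i g_jl + d_j g_il - d_l g_ij): [uu,u] = E_u/2 = -8, [uu,v] = F_u - E_v/2 = 0, [uv,u] = E_v/2 = 0, [uv,v] = G_u/2 = -259/18, [vv,u] = F_v - G_u/2 = 259/18, [vv,v] = G_v/2 = 0
Gamma^u_ij = (G*[ij,u] - F*[ij,v])/(EG - F^2), Gamma^v_ij = (E*[ij,v] - F*[ij,u])/(EG - F^2)


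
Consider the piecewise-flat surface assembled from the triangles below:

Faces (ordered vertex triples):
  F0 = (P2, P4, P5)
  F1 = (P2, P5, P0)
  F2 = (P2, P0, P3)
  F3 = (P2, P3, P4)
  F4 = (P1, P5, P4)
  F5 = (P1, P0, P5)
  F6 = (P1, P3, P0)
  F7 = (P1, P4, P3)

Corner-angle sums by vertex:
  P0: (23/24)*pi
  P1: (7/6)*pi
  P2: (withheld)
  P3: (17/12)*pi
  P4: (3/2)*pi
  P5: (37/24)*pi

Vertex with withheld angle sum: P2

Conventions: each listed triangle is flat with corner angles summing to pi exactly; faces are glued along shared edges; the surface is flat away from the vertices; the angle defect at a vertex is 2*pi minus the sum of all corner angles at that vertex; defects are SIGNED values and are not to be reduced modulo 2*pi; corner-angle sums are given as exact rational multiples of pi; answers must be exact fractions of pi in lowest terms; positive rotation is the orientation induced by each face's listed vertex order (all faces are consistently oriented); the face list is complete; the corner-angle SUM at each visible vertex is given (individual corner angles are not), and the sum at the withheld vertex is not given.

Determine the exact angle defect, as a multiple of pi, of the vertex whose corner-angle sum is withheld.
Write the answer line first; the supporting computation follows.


Answer: defect(P2) = (7/12)*pi

V = 6, E = 12, F = 8; chi = V - E + F = 2
Gauss-Bonnet: total defect = 2*pi*chi = 4*pi; visible defects sum to (41/12)*pi


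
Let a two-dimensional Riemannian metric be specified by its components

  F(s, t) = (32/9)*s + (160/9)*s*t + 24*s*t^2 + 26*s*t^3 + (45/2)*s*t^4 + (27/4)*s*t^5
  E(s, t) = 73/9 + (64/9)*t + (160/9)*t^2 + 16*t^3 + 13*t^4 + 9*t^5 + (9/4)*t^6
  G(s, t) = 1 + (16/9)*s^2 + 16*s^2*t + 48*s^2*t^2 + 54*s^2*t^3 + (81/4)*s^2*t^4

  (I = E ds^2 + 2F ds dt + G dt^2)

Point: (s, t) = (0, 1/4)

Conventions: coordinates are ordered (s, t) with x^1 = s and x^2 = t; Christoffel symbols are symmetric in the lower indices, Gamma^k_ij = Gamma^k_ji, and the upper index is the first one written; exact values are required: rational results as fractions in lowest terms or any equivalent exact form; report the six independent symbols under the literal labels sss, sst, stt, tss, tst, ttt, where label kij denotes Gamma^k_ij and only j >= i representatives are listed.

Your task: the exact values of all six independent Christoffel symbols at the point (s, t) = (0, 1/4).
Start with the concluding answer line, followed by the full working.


Answer: Gamma_sss = 0, Gamma_sst = 163852/185305, Gamma_stt = 0, Gamma_tss = 0, Gamma_tst = 0, Gamma_ttt = 0

E = 185305/16384, F = 0, G = 1 at the point
E_s = 0, E_t = 40963/2048, F_s = 40963/4096, F_t = 0, G_s = 0, G_t = 0
EG - F^2 = 185305/16384;  g^inv = (16384/185305) * [[1, 0], [0, 185305/16384]]
first-kind symbols [ij,l] = (1/2)(d_i g_jl + d_j g_il - d_l g_ij): [ss,s] = E_s/2 = 0, [ss,t] = F_s - E_t/2 = 0, [st,s] = E_t/2 = 40963/4096, [st,t] = G_s/2 = 0, [tt,s] = F_t - G_s/2 = 0, [tt,t] = G_t/2 = 0
Gamma^s_ij = (G*[ij,s] - F*[ij,t])/(EG - F^2), Gamma^t_ij = (E*[ij,t] - F*[ij,s])/(EG - F^2)


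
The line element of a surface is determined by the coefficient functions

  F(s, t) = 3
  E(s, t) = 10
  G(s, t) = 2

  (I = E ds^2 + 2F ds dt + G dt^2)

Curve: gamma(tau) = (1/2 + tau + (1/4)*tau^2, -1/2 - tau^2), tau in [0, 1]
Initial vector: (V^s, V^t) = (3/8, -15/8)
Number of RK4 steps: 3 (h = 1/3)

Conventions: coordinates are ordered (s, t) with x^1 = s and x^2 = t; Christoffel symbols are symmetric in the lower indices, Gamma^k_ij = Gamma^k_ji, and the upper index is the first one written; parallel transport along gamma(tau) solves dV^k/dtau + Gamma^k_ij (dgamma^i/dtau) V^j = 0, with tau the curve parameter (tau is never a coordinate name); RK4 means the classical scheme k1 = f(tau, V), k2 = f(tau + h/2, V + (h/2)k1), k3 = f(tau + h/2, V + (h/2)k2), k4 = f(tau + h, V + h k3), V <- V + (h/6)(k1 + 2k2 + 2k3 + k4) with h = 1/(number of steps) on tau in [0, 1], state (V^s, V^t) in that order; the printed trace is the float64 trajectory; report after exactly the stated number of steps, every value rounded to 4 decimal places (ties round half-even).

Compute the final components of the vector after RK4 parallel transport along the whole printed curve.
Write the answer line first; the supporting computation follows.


Answer: V^s = 0.3750, V^t = -1.8750

gamma'(tau) = (1 + (1/2)*tau, -2*tau); f(tau, V)^k = -Gamma^k_ij(gamma(tau)) gamma'^i(tau) V^j; h = 1/3; intermediate values shown to 6 dp
curve data and Christoffel symbols at the stage parameters:
  tau = 0.000000: gamma = (0.500000, -0.500000), gamma' = (1.000000, 0.000000); Gamma_sss = 0.000000, Gamma_sst = 0.000000, Gamma_stt = 0.000000, Gamma_tss = 0.000000, Gamma_tst = 0.000000, Gamma_ttt = 0.000000
  tau = 0.166667: gamma = (0.673611, -0.527778), gamma' = (1.083333, -0.333333); Gamma_sss = 0.000000, Gamma_sst = 0.000000, Gamma_stt = 0.000000, Gamma_tss = 0.000000, Gamma_tst = 0.000000, Gamma_ttt = 0.000000
  tau = 0.333333: gamma = (0.861111, -0.611111), gamma' = (1.166667, -0.666667); Gamma_sss = 0.000000, Gamma_sst = 0.000000, Gamma_stt = 0.000000, Gamma_tss = 0.000000, Gamma_tst = 0.000000, Gamma_ttt = 0.000000
  tau = 0.500000: gamma = (1.062500, -0.750000), gamma' = (1.250000, -1.000000); Gamma_sss = 0.000000, Gamma_sst = 0.000000, Gamma_stt = 0.000000, Gamma_tss = 0.000000, Gamma_tst = 0.000000, Gamma_ttt = 0.000000
  tau = 0.666667: gamma = (1.277778, -0.944444), gamma' = (1.333333, -1.333333); Gamma_sss = 0.000000, Gamma_sst = 0.000000, Gamma_stt = 0.000000, Gamma_tss = 0.000000, Gamma_tst = 0.000000, Gamma_ttt = 0.000000
  tau = 0.833333: gamma = (1.506944, -1.194444), gamma' = (1.416667, -1.666667); Gamma_sss = 0.000000, Gamma_sst = 0.000000, Gamma_stt = 0.000000, Gamma_tss = 0.000000, Gamma_tst = 0.000000, Gamma_ttt = 0.000000
  tau = 1.000000: gamma = (1.750000, -1.500000), gamma' = (1.500000, -2.000000); Gamma_sss = 0.000000, Gamma_sst = 0.000000, Gamma_stt = 0.000000, Gamma_tss = 0.000000, Gamma_tst = 0.000000, Gamma_ttt = 0.000000
step 0: V^s = 0.3750, V^t = -1.8750
step 1: k1 = (0.000000, 0.000000), k2 = (0.000000, 0.000000), k3 = (0.000000, 0.000000), k4 = (0.000000, 0.000000); V <- V + (h/6)(k1 + 2k2 + 2k3 + k4): V^s = 0.3750, V^t = -1.8750
step 2: k1 = (0.000000, 0.000000), k2 = (0.000000, 0.000000), k3 = (0.000000, 0.000000), k4 = (0.000000, 0.000000); V <- V + (h/6)(k1 + 2k2 + 2k3 + k4): V^s = 0.3750, V^t = -1.8750
step 3: k1 = (0.000000, 0.000000), k2 = (0.000000, 0.000000), k3 = (0.000000, 0.000000), k4 = (0.000000, 0.000000); V <- V + (h/6)(k1 + 2k2 + 2k3 + k4): V^s = 0.3750, V^t = -1.8750
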